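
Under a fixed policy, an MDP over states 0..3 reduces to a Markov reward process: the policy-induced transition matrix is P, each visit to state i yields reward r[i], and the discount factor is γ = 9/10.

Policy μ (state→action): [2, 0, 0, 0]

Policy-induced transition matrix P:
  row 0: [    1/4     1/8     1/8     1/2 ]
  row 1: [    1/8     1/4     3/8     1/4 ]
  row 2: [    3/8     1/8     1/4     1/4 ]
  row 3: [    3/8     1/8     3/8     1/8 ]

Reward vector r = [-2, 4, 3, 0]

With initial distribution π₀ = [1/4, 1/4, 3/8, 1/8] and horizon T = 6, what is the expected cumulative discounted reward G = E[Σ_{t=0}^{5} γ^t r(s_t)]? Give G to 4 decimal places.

t=0: π = [0.2500, 0.2500, 0.3750, 0.1250], E[r] = 1.6250, γ^t·E[r] = 1.625000, running G = 1.625000
t=1: π = [0.2813, 0.1563, 0.2656, 0.2969], E[r] = 0.8594, γ^t·E[r] = 0.773438, running G = 2.398438
t=2: π = [0.3008, 0.1445, 0.2715, 0.2832], E[r] = 0.7910, γ^t·E[r] = 0.640723, running G = 3.039160
t=3: π = [0.3013, 0.1431, 0.2659, 0.2898], E[r] = 0.7673, γ^t·E[r] = 0.559386, running G = 3.598547
t=4: π = [0.3016, 0.1429, 0.2664, 0.2891], E[r] = 0.7677, γ^t·E[r] = 0.503708, running G = 4.102255
t=5: π = [0.3016, 0.1429, 0.2663, 0.2893], E[r] = 0.7672, γ^t·E[r] = 0.453011, running G = 4.555265

G = 4.5553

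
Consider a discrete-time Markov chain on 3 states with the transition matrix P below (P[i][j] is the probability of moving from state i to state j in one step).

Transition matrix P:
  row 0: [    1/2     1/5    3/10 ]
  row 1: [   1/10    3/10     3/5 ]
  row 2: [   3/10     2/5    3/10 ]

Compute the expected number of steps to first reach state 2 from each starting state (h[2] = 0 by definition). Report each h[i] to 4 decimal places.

h = [2.7273, 1.8182, 0.0000]

First-step conditioning: h[2] = 0; for i ≠ 2, h[i] = 1 + Σ_k P[i][k]·h[k].
  h[0] = 1 + 1/2·h[0] + 1/5·h[1]
  h[1] = 1 + 1/10·h[0] + 3/10·h[1]
Solving the 2×2 linear system over states ≠ 2 gives exactly h = [30/11, 20/11, 0] (h[2] = 0 is the target).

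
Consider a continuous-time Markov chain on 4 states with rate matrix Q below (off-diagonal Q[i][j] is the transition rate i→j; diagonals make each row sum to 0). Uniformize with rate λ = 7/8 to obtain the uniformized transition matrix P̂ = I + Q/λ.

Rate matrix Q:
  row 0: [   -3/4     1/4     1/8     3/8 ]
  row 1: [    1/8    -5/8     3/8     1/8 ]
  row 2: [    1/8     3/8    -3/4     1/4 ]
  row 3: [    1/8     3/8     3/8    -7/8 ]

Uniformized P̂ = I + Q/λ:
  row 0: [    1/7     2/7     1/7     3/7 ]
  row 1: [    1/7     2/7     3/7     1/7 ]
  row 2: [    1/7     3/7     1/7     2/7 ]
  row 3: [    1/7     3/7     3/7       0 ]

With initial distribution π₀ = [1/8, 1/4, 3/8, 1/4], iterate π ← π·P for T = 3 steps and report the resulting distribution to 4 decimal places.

π = [0.1429, 0.3575, 0.3003, 0.1993]

t=0: π = [0.1250, 0.2500, 0.3750, 0.2500]
t=1: π = [0.1429, 0.3750, 0.2857, 0.1964]
t=2: π = [0.1429, 0.3546, 0.3061, 0.1964]
t=3: π = [0.1429, 0.3575, 0.3003, 0.1993]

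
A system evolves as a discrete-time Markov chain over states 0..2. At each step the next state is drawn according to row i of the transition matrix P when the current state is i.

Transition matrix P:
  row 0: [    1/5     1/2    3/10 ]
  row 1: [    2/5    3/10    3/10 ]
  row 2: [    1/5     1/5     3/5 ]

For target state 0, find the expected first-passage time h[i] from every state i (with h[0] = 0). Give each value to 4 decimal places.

h = [0.0000, 3.1818, 4.0909]

First-step conditioning: h[0] = 0; for i ≠ 0, h[i] = 1 + Σ_k P[i][k]·h[k].
  h[1] = 1 + 3/10·h[1] + 3/10·h[2]
  h[2] = 1 + 1/5·h[1] + 3/5·h[2]
Solving the 2×2 linear system over states ≠ 0 gives exactly h = [0, 35/11, 45/11] (h[0] = 0 is the target).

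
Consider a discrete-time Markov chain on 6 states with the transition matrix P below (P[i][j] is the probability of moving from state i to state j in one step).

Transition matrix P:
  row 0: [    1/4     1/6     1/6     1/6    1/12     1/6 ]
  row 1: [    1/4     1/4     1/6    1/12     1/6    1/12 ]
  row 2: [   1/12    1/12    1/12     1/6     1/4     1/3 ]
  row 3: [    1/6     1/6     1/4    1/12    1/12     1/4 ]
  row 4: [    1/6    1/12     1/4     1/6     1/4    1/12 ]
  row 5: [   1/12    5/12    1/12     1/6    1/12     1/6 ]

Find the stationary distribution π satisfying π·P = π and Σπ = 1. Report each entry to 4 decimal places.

Balance equations π_j = Σ_i π_i·P[i][j]:
  π_0 = 1/4·π_0 + 1/4·π_1 + 1/12·π_2 + 1/6·π_3 + 1/6·π_4 + 1/12·π_5
  π_1 = 1/6·π_0 + 1/4·π_1 + 1/12·π_2 + 1/6·π_3 + 1/12·π_4 + 5/12·π_5
  π_2 = 1/6·π_0 + 1/6·π_1 + 1/12·π_2 + 1/4·π_3 + 1/4·π_4 + 1/12·π_5
  π_3 = 1/6·π_0 + 1/12·π_1 + 1/6·π_2 + 1/12·π_3 + 1/6·π_4 + 1/6·π_5
  π_4 = 1/12·π_0 + 1/6·π_1 + 1/4·π_2 + 1/12·π_3 + 1/4·π_4 + 1/12·π_5
  normalize: π_0 + π_1 + π_2 + π_3 + π_4 + π_5 = 1
Solving the linear system gives exactly π = [1625/9597, 1930/9597, 1041/6398, 1328/9597, 1465/9597, 1125/6398].

π = [0.1693, 0.2011, 0.1627, 0.1384, 0.1527, 0.1758]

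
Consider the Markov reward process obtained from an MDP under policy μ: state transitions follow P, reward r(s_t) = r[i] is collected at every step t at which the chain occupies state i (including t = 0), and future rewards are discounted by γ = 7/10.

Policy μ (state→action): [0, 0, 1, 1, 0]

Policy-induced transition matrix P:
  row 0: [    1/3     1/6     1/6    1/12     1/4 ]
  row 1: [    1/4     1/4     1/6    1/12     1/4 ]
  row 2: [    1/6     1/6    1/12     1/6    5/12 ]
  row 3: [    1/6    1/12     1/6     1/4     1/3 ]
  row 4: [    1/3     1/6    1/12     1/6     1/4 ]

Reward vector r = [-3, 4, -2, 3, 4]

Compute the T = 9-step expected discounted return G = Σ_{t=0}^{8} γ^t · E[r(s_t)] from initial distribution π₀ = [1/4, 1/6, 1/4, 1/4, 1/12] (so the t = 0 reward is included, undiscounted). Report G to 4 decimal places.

t=0: π = [0.2500, 0.1667, 0.2500, 0.2500, 0.0833], E[r] = 0.5000, γ^t·E[r] = 0.500000, running G = 0.500000
t=1: π = [0.2361, 0.1597, 0.1389, 0.1528, 0.3125], E[r] = 1.3611, γ^t·E[r] = 0.952778, running G = 1.452778
t=2: π = [0.2714, 0.1672, 0.1291, 0.1464, 0.2859], E[r] = 1.1794, γ^t·E[r] = 0.577905, running G = 2.030683
t=3: π = [0.2735, 0.1684, 0.1321, 0.1423, 0.2837], E[r] = 1.1508, γ^t·E[r] = 0.394708, running G = 2.425391
t=4: π = [0.2736, 0.1688, 0.1320, 0.1417, 0.2839], E[r] = 1.1512, γ^t·E[r] = 0.276411, running G = 2.701802
t=5: π = [0.2736, 0.1689, 0.1320, 0.1416, 0.2838], E[r] = 1.1508, γ^t·E[r] = 0.193421, running G = 2.895223
t=6: π = [0.2737, 0.1689, 0.1320, 0.1416, 0.2838], E[r] = 1.1508, γ^t·E[r] = 0.135385, running G = 3.030608
t=7: π = [0.2737, 0.1689, 0.1320, 0.1416, 0.2838], E[r] = 1.1507, γ^t·E[r] = 0.094769, running G = 3.125376
t=8: π = [0.2737, 0.1689, 0.1320, 0.1416, 0.2838], E[r] = 1.1507, γ^t·E[r] = 0.066338, running G = 3.191714

G = 3.1917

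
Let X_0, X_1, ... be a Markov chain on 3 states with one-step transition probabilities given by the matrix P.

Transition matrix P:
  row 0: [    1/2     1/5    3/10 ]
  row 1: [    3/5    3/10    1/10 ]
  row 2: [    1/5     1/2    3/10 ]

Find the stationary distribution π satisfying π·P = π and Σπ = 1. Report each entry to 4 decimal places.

Balance equations π_j = Σ_i π_i·P[i][j]:
  π_0 = 1/2·π_0 + 3/5·π_1 + 1/5·π_2
  π_1 = 1/5·π_0 + 3/10·π_1 + 1/2·π_2
  normalize: π_0 + π_1 + π_2 = 1
Solving the linear system gives exactly π = [11/24, 29/96, 23/96].

π = [0.4583, 0.3021, 0.2396]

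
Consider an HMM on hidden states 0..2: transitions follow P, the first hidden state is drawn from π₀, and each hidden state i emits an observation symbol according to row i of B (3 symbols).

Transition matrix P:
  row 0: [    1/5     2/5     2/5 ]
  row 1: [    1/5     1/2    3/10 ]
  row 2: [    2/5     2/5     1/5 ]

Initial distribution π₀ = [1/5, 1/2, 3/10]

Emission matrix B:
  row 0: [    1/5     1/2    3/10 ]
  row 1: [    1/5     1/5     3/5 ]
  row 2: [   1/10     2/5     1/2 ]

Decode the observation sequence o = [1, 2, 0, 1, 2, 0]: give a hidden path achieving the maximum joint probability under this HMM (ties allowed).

t=0: δ = [1.000e-01, 1.000e-01, 1.200e-01]  (obs o_0=1)
t=1: δ = [1.440e-02, 3.000e-02, 2.000e-02]  ψ = [2, 1, 0]  (obs o_1=2)
t=2: δ = [1.600e-03, 3.000e-03, 9.000e-04]  ψ = [2, 1, 1]  (obs o_2=0)
t=3: δ = [3.000e-04, 3.000e-04, 3.600e-04]  ψ = [1, 1, 1]  (obs o_3=1)
t=4: δ = [4.320e-05, 9.000e-05, 6.000e-05]  ψ = [2, 1, 0]  (obs o_4=2)
t=5: δ = [4.800e-06, 9.000e-06, 2.700e-06]  ψ = [2, 1, 1]  (obs o_5=0)
backtrack: best end state = 1; path = [1, 1, 1, 1, 1, 1]

path = [1, 1, 1, 1, 1, 1]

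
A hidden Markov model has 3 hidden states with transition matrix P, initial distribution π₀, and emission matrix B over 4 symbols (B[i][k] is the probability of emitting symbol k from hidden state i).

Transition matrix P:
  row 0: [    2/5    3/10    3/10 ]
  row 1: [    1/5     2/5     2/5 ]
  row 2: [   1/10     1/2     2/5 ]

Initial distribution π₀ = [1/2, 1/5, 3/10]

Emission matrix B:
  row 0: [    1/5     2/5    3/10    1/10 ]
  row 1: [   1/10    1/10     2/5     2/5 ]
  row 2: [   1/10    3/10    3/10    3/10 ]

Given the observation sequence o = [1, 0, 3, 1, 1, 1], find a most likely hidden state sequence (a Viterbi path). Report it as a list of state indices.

path = [0, 0, 1, 0, 0, 0]

t=0: δ = [2.000e-01, 2.000e-02, 9.000e-02]  (obs o_0=1)
t=1: δ = [1.600e-02, 6.000e-03, 6.000e-03]  ψ = [0, 0, 0]  (obs o_1=0)
t=2: δ = [6.400e-04, 1.920e-03, 1.440e-03]  ψ = [0, 0, 0]  (obs o_2=3)
t=3: δ = [1.536e-04, 7.680e-05, 2.304e-04]  ψ = [1, 1, 1]  (obs o_3=1)
t=4: δ = [2.458e-05, 1.152e-05, 2.765e-05]  ψ = [0, 2, 2]  (obs o_4=1)
t=5: δ = [3.932e-06, 1.382e-06, 3.318e-06]  ψ = [0, 2, 2]  (obs o_5=1)
backtrack: best end state = 0; path = [0, 0, 1, 0, 0, 0]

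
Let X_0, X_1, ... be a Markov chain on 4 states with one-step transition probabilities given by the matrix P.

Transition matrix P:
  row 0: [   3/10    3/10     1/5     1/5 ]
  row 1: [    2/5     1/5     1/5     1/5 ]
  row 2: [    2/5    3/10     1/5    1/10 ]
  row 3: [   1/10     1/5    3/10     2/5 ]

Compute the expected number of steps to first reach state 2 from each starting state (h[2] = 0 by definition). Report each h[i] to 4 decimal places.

h = [4.4444, 4.4444, 0.0000, 3.8889]

First-step conditioning: h[2] = 0; for i ≠ 2, h[i] = 1 + Σ_k P[i][k]·h[k].
  h[0] = 1 + 3/10·h[0] + 3/10·h[1] + 1/5·h[3]
  h[1] = 1 + 2/5·h[0] + 1/5·h[1] + 1/5·h[3]
  h[3] = 1 + 1/10·h[0] + 1/5·h[1] + 2/5·h[3]
Solving the 3×3 linear system over states ≠ 2 gives exactly h = [40/9, 40/9, 0, 35/9] (h[2] = 0 is the target).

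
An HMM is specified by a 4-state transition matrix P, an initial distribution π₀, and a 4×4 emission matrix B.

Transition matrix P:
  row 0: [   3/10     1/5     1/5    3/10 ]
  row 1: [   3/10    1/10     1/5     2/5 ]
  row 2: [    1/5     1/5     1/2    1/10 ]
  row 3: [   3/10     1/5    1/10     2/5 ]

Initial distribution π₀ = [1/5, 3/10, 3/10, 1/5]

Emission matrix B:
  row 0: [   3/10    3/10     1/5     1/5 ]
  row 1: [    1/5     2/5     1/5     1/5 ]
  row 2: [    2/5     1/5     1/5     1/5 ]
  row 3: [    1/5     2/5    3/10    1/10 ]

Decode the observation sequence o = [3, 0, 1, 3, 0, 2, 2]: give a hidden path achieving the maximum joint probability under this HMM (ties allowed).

path = [2, 2, 2, 2, 2, 2, 2]

t=0: δ = [4.000e-02, 6.000e-02, 6.000e-02, 2.000e-02]  (obs o_0=3)
t=1: δ = [5.400e-03, 2.400e-03, 1.200e-02, 4.800e-03]  ψ = [1, 2, 2, 1]  (obs o_1=0)
t=2: δ = [7.200e-04, 9.600e-04, 1.200e-03, 7.680e-04]  ψ = [2, 2, 2, 3]  (obs o_2=1)
t=3: δ = [5.760e-05, 4.800e-05, 1.200e-04, 3.840e-05]  ψ = [1, 2, 2, 1]  (obs o_3=3)
t=4: δ = [7.200e-06, 4.800e-06, 2.400e-05, 3.840e-06]  ψ = [2, 2, 2, 1]  (obs o_4=0)
t=5: δ = [9.600e-07, 9.600e-07, 2.400e-06, 7.200e-07]  ψ = [2, 2, 2, 2]  (obs o_5=2)
t=6: δ = [9.600e-08, 9.600e-08, 2.400e-07, 1.152e-07]  ψ = [2, 2, 2, 1]  (obs o_6=2)
backtrack: best end state = 2; path = [2, 2, 2, 2, 2, 2, 2]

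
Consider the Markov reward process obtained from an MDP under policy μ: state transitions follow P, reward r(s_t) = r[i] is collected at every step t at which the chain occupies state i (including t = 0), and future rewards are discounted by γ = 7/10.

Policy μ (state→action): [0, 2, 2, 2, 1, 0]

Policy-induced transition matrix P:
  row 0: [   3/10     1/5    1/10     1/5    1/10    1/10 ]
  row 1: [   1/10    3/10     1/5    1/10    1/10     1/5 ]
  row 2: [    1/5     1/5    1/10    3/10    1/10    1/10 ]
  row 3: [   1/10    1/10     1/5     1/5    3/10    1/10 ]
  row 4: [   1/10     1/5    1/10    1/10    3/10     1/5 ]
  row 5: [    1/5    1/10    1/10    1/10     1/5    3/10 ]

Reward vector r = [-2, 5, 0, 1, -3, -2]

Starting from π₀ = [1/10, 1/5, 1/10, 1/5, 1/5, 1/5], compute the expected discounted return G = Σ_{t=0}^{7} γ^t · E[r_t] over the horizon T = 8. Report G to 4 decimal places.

t=0: π = [0.1000, 0.2000, 0.1000, 0.2000, 0.2000, 0.2000], E[r] = 0.0000, γ^t·E[r] = 0.000000, running G = 0.000000
t=1: π = [0.1500, 0.1800, 0.1400, 0.1500, 0.2000, 0.1800], E[r] = -0.2100, γ^t·E[r] = -0.147000, running G = -0.147000
t=2: π = [0.1620, 0.1850, 0.1330, 0.1580, 0.1880, 0.1740], E[r] = -0.1530, γ^t·E[r] = -0.074970, running G = -0.221970
t=3: π = [0.1631, 0.1853, 0.1343, 0.1586, 0.1866, 0.1721], E[r] = -0.1451, γ^t·E[r] = -0.049769, running G = -0.271739
t=4: π = [0.1633, 0.1855, 0.1344, 0.1590, 0.1863, 0.1716], E[r] = -0.1422, γ^t·E[r] = -0.034133, running G = -0.305872
t=5: π = [0.1633, 0.1855, 0.1344, 0.1591, 0.1862, 0.1715], E[r] = -0.1416, γ^t·E[r] = -0.023803, running G = -0.329675
t=6: π = [0.1632, 0.1855, 0.1345, 0.1591, 0.1862, 0.1715], E[r] = -0.1415, γ^t·E[r] = -0.016648, running G = -0.346322
t=7: π = [0.1632, 0.1855, 0.1345, 0.1591, 0.1862, 0.1715], E[r] = -0.1415, γ^t·E[r] = -0.011651, running G = -0.357974

G = -0.3580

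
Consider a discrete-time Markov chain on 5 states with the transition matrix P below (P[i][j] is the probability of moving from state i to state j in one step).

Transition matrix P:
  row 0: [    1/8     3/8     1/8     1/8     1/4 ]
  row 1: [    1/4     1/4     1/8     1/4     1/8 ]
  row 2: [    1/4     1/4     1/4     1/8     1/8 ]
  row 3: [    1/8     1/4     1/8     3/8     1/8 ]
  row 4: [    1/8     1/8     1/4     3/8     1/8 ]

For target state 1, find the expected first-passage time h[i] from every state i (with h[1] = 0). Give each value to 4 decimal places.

First-step conditioning: h[1] = 0; for i ≠ 1, h[i] = 1 + Σ_k P[i][k]·h[k].
  h[0] = 1 + 1/8·h[0] + 1/8·h[2] + 1/8·h[3] + 1/4·h[4]
  h[2] = 1 + 1/4·h[0] + 1/4·h[2] + 1/8·h[3] + 1/8·h[4]
  h[3] = 1 + 1/8·h[0] + 1/8·h[2] + 3/8·h[3] + 1/8·h[4]
  h[4] = 1 + 1/8·h[0] + 1/4·h[2] + 3/8·h[3] + 1/8·h[4]
Solving the 4×4 linear system over states ≠ 1 gives exactly h = [3184/895, 0, 704/179, 3576/895, 4016/895] (h[1] = 0 is the target).

h = [3.5575, 0.0000, 3.9330, 3.9955, 4.4872]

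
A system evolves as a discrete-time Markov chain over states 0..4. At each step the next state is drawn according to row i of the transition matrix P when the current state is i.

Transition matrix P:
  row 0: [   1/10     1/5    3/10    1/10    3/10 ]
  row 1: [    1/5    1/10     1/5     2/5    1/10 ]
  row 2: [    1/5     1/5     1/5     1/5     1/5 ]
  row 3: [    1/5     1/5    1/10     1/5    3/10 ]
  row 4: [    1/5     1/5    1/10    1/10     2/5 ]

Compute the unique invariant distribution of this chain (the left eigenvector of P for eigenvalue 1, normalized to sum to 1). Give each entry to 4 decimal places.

π = [0.1818, 0.1818, 0.1717, 0.1908, 0.2738]

Balance equations π_j = Σ_i π_i·P[i][j]:
  π_0 = 1/10·π_0 + 1/5·π_1 + 1/5·π_2 + 1/5·π_3 + 1/5·π_4
  π_1 = 1/5·π_0 + 1/10·π_1 + 1/5·π_2 + 1/5·π_3 + 1/5·π_4
  π_2 = 3/10·π_0 + 1/5·π_1 + 1/5·π_2 + 1/10·π_3 + 1/10·π_4
  π_3 = 1/10·π_0 + 2/5·π_1 + 1/5·π_2 + 1/5·π_3 + 1/10·π_4
  normalize: π_0 + π_1 + π_2 + π_3 + π_4 = 1
Solving the linear system gives exactly π = [2/11, 2/11, 17/99, 170/891, 244/891].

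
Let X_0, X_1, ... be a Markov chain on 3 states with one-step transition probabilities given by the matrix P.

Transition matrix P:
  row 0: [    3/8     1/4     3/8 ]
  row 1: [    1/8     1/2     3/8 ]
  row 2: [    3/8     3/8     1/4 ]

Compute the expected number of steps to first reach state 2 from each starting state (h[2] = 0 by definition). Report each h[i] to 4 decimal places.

h = [2.6667, 2.6667, 0.0000]

First-step conditioning: h[2] = 0; for i ≠ 2, h[i] = 1 + Σ_k P[i][k]·h[k].
  h[0] = 1 + 3/8·h[0] + 1/4·h[1]
  h[1] = 1 + 1/8·h[0] + 1/2·h[1]
Solving the 2×2 linear system over states ≠ 2 gives exactly h = [8/3, 8/3, 0] (h[2] = 0 is the target).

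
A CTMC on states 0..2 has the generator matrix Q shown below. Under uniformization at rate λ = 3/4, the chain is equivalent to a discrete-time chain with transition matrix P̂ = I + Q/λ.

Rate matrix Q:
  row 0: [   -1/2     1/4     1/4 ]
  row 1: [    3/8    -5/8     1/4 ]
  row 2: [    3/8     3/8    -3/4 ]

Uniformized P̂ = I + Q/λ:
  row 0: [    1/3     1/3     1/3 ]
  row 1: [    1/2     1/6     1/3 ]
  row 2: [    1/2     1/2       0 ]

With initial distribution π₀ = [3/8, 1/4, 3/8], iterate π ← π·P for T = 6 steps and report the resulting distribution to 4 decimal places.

π = [0.4286, 0.3213, 0.2502]

t=0: π = [0.3750, 0.2500, 0.3750]
t=1: π = [0.4375, 0.3542, 0.2083]
t=2: π = [0.4271, 0.3090, 0.2639]
t=3: π = [0.4288, 0.3258, 0.2454]
t=4: π = [0.4285, 0.3199, 0.2515]
t=5: π = [0.4286, 0.3219, 0.2495]
t=6: π = [0.4286, 0.3213, 0.2502]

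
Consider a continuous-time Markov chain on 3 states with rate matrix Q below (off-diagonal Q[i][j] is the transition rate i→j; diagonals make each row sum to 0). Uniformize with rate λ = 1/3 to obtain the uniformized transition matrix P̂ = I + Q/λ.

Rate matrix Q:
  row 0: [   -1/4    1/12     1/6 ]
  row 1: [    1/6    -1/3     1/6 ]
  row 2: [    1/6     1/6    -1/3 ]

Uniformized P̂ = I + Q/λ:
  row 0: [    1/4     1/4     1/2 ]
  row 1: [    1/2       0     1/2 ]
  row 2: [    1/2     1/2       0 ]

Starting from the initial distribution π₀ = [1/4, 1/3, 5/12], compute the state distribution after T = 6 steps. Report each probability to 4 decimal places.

t=0: π = [0.2500, 0.3333, 0.4167]
t=1: π = [0.4375, 0.2708, 0.2917]
t=2: π = [0.3906, 0.2552, 0.3542]
t=3: π = [0.4023, 0.2747, 0.3229]
t=4: π = [0.3994, 0.2620, 0.3385]
t=5: π = [0.4001, 0.2691, 0.3307]
t=6: π = [0.4000, 0.2654, 0.3346]

π = [0.4000, 0.2654, 0.3346]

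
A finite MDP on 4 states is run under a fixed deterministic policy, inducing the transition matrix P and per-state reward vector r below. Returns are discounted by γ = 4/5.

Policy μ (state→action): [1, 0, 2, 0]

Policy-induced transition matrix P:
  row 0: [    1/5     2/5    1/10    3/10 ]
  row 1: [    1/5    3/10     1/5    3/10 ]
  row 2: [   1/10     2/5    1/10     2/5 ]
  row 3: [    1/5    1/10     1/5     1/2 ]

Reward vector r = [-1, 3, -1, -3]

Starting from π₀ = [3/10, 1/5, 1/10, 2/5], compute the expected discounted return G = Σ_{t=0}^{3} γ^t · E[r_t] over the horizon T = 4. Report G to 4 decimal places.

G = -2.4707

t=0: π = [0.3000, 0.2000, 0.1000, 0.4000], E[r] = -1.0000, γ^t·E[r] = -1.000000, running G = -1.000000
t=1: π = [0.1900, 0.2600, 0.1600, 0.3900], E[r] = -0.7400, γ^t·E[r] = -0.592000, running G = -1.592000
t=2: π = [0.1840, 0.2570, 0.1650, 0.3940], E[r] = -0.7600, γ^t·E[r] = -0.486400, running G = -2.078400
t=3: π = [0.1835, 0.2561, 0.1651, 0.3953], E[r] = -0.7662, γ^t·E[r] = -0.392294, running G = -2.470694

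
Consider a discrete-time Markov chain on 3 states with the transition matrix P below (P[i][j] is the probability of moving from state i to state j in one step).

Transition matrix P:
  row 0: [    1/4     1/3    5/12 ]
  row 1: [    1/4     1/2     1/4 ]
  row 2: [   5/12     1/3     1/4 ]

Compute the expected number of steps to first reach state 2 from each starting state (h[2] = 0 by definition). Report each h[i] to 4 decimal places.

First-step conditioning: h[2] = 0; for i ≠ 2, h[i] = 1 + Σ_k P[i][k]·h[k].
  h[0] = 1 + 1/4·h[0] + 1/3·h[1]
  h[1] = 1 + 1/4·h[0] + 1/2·h[1]
Solving the 2×2 linear system over states ≠ 2 gives exactly h = [20/7, 24/7, 0] (h[2] = 0 is the target).

h = [2.8571, 3.4286, 0.0000]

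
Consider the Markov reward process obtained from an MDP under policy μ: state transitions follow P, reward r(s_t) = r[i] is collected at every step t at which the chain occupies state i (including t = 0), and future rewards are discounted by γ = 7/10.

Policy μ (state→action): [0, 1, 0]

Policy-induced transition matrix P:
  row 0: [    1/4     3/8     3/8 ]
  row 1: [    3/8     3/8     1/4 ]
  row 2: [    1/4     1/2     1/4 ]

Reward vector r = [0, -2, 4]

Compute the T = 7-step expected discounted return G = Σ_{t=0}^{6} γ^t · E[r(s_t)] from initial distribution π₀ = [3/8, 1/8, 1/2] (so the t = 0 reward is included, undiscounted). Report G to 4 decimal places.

G = 2.4065

t=0: π = [0.3750, 0.1250, 0.5000], E[r] = 1.7500, γ^t·E[r] = 1.750000, running G = 1.750000
t=1: π = [0.2656, 0.4375, 0.2969], E[r] = 0.3125, γ^t·E[r] = 0.218750, running G = 1.968750
t=2: π = [0.3047, 0.4121, 0.2832], E[r] = 0.3086, γ^t·E[r] = 0.151211, running G = 2.119961
t=3: π = [0.3015, 0.4104, 0.2881], E[r] = 0.3315, γ^t·E[r] = 0.113719, running G = 2.233680
t=4: π = [0.3013, 0.4110, 0.2877], E[r] = 0.3287, γ^t·E[r] = 0.078929, running G = 2.312610
t=5: π = [0.3014, 0.4110, 0.2877], E[r] = 0.3287, γ^t·E[r] = 0.055249, running G = 2.367859
t=6: π = [0.3014, 0.4110, 0.2877], E[r] = 0.3288, γ^t·E[r] = 0.038680, running G = 2.406539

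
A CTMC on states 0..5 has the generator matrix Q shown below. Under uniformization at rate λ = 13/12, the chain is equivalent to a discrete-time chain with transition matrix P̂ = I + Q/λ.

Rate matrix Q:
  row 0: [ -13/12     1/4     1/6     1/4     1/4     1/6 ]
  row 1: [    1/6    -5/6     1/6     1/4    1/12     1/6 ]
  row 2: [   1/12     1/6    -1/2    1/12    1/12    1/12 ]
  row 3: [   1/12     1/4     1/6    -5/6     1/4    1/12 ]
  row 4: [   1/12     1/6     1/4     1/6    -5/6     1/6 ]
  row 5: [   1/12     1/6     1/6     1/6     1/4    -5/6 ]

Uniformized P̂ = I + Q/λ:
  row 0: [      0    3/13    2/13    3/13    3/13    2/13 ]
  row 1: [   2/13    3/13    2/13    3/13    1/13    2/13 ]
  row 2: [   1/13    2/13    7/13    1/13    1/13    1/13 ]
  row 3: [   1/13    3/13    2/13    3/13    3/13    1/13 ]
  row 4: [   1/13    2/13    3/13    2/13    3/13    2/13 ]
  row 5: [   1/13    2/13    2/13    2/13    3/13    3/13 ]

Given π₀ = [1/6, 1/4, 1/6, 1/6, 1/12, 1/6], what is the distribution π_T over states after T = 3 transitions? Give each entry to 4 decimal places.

t=0: π = [0.1667, 0.2500, 0.1667, 0.1667, 0.0833, 0.1667]
t=1: π = [0.0833, 0.1987, 0.2244, 0.1859, 0.1667, 0.1410]
t=2: π = [0.0858, 0.1898, 0.2530, 0.1726, 0.1657, 0.1331]
t=3: π = [0.0849, 0.1883, 0.2639, 0.1689, 0.1626, 0.1314]

π = [0.0849, 0.1883, 0.2639, 0.1689, 0.1626, 0.1314]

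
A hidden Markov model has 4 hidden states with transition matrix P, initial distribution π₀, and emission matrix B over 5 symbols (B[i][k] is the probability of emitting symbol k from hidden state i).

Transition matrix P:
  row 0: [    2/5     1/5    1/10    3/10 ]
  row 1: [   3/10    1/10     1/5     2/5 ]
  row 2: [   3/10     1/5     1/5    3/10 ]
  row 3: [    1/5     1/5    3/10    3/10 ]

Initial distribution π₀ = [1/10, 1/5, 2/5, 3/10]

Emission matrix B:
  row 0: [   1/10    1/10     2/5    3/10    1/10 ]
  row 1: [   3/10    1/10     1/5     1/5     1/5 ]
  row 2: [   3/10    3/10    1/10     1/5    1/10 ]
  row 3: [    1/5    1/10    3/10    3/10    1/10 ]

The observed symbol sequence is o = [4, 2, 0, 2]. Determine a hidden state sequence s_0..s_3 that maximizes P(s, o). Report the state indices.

t=0: δ = [1.000e-02, 4.000e-02, 4.000e-02, 3.000e-02]  (obs o_0=4)
t=1: δ = [4.800e-03, 1.600e-03, 9.000e-04, 4.800e-03]  ψ = [1, 2, 3, 1]  (obs o_1=2)
t=2: δ = [1.920e-04, 2.880e-04, 4.320e-04, 2.880e-04]  ψ = [0, 0, 3, 0]  (obs o_2=0)
t=3: δ = [5.184e-05, 1.728e-05, 8.640e-06, 3.888e-05]  ψ = [2, 2, 2, 2]  (obs o_3=2)
backtrack: best end state = 0; path = [1, 3, 2, 0]

path = [1, 3, 2, 0]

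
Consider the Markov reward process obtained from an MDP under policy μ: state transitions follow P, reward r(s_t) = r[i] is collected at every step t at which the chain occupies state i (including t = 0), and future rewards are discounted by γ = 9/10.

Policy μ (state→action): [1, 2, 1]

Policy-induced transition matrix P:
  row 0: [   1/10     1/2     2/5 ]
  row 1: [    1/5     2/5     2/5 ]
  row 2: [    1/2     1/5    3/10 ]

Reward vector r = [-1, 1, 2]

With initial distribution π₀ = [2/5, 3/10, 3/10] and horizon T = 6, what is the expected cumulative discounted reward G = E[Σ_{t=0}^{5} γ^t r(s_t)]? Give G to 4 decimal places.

G = 3.5084

t=0: π = [0.4000, 0.3000, 0.3000], E[r] = 0.5000, γ^t·E[r] = 0.500000, running G = 0.500000
t=1: π = [0.2500, 0.3800, 0.3700], E[r] = 0.8700, γ^t·E[r] = 0.783000, running G = 1.283000
t=2: π = [0.2860, 0.3510, 0.3630], E[r] = 0.7910, γ^t·E[r] = 0.640710, running G = 1.923710
t=3: π = [0.2803, 0.3560, 0.3637], E[r] = 0.8031, γ^t·E[r] = 0.585460, running G = 2.509170
t=4: π = [0.2811, 0.3553, 0.3636], E[r] = 0.8015, γ^t·E[r] = 0.525844, running G = 3.035014
t=5: π = [0.2810, 0.3554, 0.3636], E[r] = 0.8017, γ^t·E[r] = 0.473381, running G = 3.508395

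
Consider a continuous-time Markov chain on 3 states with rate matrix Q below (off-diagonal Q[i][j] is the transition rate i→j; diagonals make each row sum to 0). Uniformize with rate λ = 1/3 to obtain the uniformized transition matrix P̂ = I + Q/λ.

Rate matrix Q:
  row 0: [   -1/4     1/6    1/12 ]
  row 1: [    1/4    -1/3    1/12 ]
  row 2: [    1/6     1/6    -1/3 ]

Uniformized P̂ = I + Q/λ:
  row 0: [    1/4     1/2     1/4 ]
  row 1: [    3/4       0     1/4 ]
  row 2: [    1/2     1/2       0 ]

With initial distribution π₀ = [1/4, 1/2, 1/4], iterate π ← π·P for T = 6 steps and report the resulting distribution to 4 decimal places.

t=0: π = [0.2500, 0.5000, 0.2500]
t=1: π = [0.5625, 0.2500, 0.1875]
t=2: π = [0.4219, 0.3750, 0.2031]
t=3: π = [0.4883, 0.3125, 0.1992]
t=4: π = [0.4561, 0.3438, 0.2002]
t=5: π = [0.4719, 0.3281, 0.2000]
t=6: π = [0.4641, 0.3359, 0.2000]

π = [0.4641, 0.3359, 0.2000]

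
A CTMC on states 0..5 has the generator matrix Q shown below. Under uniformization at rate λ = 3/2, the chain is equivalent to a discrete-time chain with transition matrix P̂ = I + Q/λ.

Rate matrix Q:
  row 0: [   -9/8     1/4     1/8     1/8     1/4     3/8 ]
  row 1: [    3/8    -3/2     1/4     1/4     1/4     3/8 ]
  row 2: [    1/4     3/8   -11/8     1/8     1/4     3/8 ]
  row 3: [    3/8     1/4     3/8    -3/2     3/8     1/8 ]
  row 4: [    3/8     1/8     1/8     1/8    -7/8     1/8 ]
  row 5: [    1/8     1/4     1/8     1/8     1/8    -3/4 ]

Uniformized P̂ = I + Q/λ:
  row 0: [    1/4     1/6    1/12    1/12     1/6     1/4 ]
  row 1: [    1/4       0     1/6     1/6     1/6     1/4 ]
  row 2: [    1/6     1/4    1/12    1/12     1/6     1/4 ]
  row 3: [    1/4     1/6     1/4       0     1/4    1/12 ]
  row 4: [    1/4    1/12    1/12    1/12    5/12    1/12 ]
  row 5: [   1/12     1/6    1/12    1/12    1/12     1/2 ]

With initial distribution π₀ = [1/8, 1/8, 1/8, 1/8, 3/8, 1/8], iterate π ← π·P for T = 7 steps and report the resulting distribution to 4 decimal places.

π = [0.1961, 0.1362, 0.1092, 0.0874, 0.2022, 0.2688]

t=0: π = [0.1250, 0.1250, 0.1250, 0.1250, 0.3750, 0.1250]
t=1: π = [0.2188, 0.1250, 0.1146, 0.0833, 0.2604, 0.1979]
t=2: π = [0.2075, 0.1337, 0.1076, 0.0868, 0.2222, 0.2422]
t=3: π = [0.2007, 0.1348, 0.1089, 0.0872, 0.2093, 0.2590]
t=4: π = [0.1977, 0.1358, 0.1091, 0.0873, 0.2047, 0.2653]
t=5: π = [0.1967, 0.1361, 0.1092, 0.0874, 0.2030, 0.2677]
t=6: π = [0.1963, 0.1362, 0.1092, 0.0874, 0.2024, 0.2685]
t=7: π = [0.1961, 0.1362, 0.1092, 0.0874, 0.2022, 0.2688]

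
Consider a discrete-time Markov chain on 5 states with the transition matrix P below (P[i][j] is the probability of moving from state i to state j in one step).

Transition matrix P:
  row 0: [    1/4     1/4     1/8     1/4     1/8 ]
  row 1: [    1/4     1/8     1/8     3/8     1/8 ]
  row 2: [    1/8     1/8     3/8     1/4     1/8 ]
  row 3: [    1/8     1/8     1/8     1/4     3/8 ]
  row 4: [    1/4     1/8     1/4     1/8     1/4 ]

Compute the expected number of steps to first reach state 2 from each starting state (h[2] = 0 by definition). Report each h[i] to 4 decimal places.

h = [6.5963, 6.5714, 0.0000, 6.3727, 5.6894]

First-step conditioning: h[2] = 0; for i ≠ 2, h[i] = 1 + Σ_k P[i][k]·h[k].
  h[0] = 1 + 1/4·h[0] + 1/4·h[1] + 1/4·h[3] + 1/8·h[4]
  h[1] = 1 + 1/4·h[0] + 1/8·h[1] + 3/8·h[3] + 1/8·h[4]
  h[3] = 1 + 1/8·h[0] + 1/8·h[1] + 1/4·h[3] + 3/8·h[4]
  h[4] = 1 + 1/4·h[0] + 1/8·h[1] + 1/8·h[3] + 1/4·h[4]
Solving the 4×4 linear system over states ≠ 2 gives exactly h = [1062/161, 46/7, 0, 1026/161, 916/161] (h[2] = 0 is the target).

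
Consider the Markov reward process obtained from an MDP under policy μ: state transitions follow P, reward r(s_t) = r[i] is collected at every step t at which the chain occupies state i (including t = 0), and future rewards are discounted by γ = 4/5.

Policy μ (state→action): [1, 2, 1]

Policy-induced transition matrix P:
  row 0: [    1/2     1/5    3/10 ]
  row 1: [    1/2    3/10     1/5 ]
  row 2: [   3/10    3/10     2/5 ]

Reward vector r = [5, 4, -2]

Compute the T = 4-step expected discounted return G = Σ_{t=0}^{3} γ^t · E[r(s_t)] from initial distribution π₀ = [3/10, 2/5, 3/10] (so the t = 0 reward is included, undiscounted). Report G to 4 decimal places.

G = 7.6805

t=0: π = [0.3000, 0.4000, 0.3000], E[r] = 2.5000, γ^t·E[r] = 2.500000, running G = 2.500000
t=1: π = [0.4400, 0.2700, 0.2900], E[r] = 2.7000, γ^t·E[r] = 2.160000, running G = 4.660000
t=2: π = [0.4420, 0.2560, 0.3020], E[r] = 2.6300, γ^t·E[r] = 1.683200, running G = 6.343200
t=3: π = [0.4396, 0.2558, 0.3046], E[r] = 2.6120, γ^t·E[r] = 1.337344, running G = 7.680544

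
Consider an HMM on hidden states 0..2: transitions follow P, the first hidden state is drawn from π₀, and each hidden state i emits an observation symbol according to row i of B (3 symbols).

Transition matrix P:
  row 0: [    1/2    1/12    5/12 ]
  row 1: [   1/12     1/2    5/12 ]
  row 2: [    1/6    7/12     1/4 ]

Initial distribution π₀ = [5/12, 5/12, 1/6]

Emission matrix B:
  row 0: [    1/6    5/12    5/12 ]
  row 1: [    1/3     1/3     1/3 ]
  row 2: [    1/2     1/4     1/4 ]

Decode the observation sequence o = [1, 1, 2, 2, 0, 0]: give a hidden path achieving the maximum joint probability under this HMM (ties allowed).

path = [0, 0, 0, 0, 2, 1]

t=0: δ = [1.736e-01, 1.389e-01, 4.167e-02]  (obs o_0=1)
t=1: δ = [3.617e-02, 2.315e-02, 1.808e-02]  ψ = [0, 1, 0]  (obs o_1=1)
t=2: δ = [7.535e-03, 3.858e-03, 3.768e-03]  ψ = [0, 1, 0]  (obs o_2=2)
t=3: δ = [1.570e-03, 7.326e-04, 7.849e-04]  ψ = [0, 2, 0]  (obs o_3=2)
t=4: δ = [1.308e-04, 1.526e-04, 3.270e-04]  ψ = [0, 2, 0]  (obs o_4=0)
t=5: δ = [1.090e-05, 6.359e-05, 4.088e-05]  ψ = [0, 2, 2]  (obs o_5=0)
backtrack: best end state = 1; path = [0, 0, 0, 0, 2, 1]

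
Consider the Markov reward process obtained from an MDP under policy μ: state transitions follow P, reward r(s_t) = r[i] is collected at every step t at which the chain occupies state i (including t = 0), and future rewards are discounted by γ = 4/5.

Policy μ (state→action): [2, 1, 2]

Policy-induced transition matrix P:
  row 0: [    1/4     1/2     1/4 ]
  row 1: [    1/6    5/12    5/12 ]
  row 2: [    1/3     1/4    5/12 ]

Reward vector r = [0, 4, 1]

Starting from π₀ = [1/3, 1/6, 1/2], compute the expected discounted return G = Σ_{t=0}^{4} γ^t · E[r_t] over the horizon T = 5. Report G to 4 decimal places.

G = 5.5495

t=0: π = [0.3333, 0.1667, 0.5000], E[r] = 1.1667, γ^t·E[r] = 1.166667, running G = 1.166667
t=1: π = [0.2778, 0.3611, 0.3611], E[r] = 1.8056, γ^t·E[r] = 1.444444, running G = 2.611111
t=2: π = [0.2500, 0.3796, 0.3704], E[r] = 1.8889, γ^t·E[r] = 1.208889, running G = 3.820000
t=3: π = [0.2492, 0.3758, 0.3750], E[r] = 1.8781, γ^t·E[r] = 0.961580, running G = 4.781580
t=4: π = [0.2499, 0.3749, 0.3751], E[r] = 1.8749, γ^t·E[r] = 0.767947, running G = 5.549528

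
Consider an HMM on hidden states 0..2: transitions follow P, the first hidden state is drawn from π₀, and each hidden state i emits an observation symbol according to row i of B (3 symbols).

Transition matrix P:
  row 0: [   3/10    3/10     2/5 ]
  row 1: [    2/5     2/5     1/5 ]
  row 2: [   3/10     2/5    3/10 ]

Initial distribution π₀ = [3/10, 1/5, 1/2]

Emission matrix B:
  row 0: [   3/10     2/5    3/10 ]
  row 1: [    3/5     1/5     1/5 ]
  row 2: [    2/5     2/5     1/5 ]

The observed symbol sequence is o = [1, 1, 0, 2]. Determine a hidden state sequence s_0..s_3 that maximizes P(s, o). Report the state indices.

t=0: δ = [1.200e-01, 4.000e-02, 2.000e-01]  (obs o_0=1)
t=1: δ = [2.400e-02, 1.600e-02, 2.400e-02]  ψ = [2, 2, 2]  (obs o_1=1)
t=2: δ = [2.160e-03, 5.760e-03, 3.840e-03]  ψ = [0, 2, 0]  (obs o_2=0)
t=3: δ = [6.912e-04, 4.608e-04, 2.304e-04]  ψ = [1, 1, 1]  (obs o_3=2)
backtrack: best end state = 0; path = [2, 2, 1, 0]

path = [2, 2, 1, 0]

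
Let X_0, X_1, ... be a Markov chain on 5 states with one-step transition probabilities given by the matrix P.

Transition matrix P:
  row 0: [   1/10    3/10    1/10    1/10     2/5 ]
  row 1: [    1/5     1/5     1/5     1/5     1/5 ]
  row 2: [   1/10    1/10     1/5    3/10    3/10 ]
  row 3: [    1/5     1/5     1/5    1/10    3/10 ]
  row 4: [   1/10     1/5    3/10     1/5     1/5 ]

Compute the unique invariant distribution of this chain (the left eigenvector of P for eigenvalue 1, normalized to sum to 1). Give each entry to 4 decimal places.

π = [0.1381, 0.1925, 0.2130, 0.1886, 0.2678]

Balance equations π_j = Σ_i π_i·P[i][j]:
  π_0 = 1/10·π_0 + 1/5·π_1 + 1/10·π_2 + 1/5·π_3 + 1/10·π_4
  π_1 = 3/10·π_0 + 1/5·π_1 + 1/10·π_2 + 1/5·π_3 + 1/5·π_4
  π_2 = 1/10·π_0 + 1/5·π_1 + 1/5·π_2 + 1/5·π_3 + 3/10·π_4
  π_3 = 1/10·π_0 + 1/5·π_1 + 3/10·π_2 + 1/10·π_3 + 1/5·π_4
  normalize: π_0 + π_1 + π_2 + π_3 + π_4 = 1
Solving the linear system gives exactly π = [1668/12077, 2325/12077, 2572/12077, 2278/12077, 3234/12077].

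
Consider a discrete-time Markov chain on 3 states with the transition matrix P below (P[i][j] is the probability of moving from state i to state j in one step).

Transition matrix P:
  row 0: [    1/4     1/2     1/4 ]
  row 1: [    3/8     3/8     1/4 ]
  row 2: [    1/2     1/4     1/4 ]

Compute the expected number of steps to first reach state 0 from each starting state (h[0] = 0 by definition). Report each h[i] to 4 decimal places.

First-step conditioning: h[0] = 0; for i ≠ 0, h[i] = 1 + Σ_k P[i][k]·h[k].
  h[1] = 1 + 3/8·h[1] + 1/4·h[2]
  h[2] = 1 + 1/4·h[1] + 1/4·h[2]
Solving the 2×2 linear system over states ≠ 0 gives exactly h = [0, 32/13, 28/13] (h[0] = 0 is the target).

h = [0.0000, 2.4615, 2.1538]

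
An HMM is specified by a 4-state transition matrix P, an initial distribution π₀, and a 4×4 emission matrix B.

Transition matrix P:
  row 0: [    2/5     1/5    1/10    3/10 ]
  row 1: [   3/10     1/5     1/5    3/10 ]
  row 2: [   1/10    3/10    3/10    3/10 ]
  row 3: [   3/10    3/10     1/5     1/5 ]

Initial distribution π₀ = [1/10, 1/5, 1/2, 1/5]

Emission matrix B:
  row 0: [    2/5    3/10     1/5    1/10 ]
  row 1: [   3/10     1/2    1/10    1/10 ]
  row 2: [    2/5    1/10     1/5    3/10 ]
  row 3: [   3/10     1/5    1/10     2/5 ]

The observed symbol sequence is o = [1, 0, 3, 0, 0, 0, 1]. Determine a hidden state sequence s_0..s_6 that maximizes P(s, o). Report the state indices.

path = [1, 0, 3, 0, 0, 0, 0]

t=0: δ = [3.000e-02, 1.000e-01, 5.000e-02, 4.000e-02]  (obs o_0=1)
t=1: δ = [1.200e-02, 6.000e-03, 8.000e-03, 9.000e-03]  ψ = [1, 1, 1, 1]  (obs o_1=0)
t=2: δ = [4.800e-04, 2.700e-04, 7.200e-04, 1.440e-03]  ψ = [0, 3, 2, 0]  (obs o_2=3)
t=3: δ = [1.728e-04, 1.296e-04, 1.152e-04, 8.640e-05]  ψ = [3, 3, 3, 3]  (obs o_3=0)
t=4: δ = [2.765e-05, 1.037e-05, 1.382e-05, 1.555e-05]  ψ = [0, 0, 2, 0]  (obs o_4=0)
t=5: δ = [4.424e-06, 1.659e-06, 1.659e-06, 2.488e-06]  ψ = [0, 0, 2, 0]  (obs o_5=0)
t=6: δ = [5.308e-07, 4.424e-07, 4.977e-08, 2.654e-07]  ψ = [0, 0, 2, 0]  (obs o_6=1)
backtrack: best end state = 0; path = [1, 0, 3, 0, 0, 0, 0]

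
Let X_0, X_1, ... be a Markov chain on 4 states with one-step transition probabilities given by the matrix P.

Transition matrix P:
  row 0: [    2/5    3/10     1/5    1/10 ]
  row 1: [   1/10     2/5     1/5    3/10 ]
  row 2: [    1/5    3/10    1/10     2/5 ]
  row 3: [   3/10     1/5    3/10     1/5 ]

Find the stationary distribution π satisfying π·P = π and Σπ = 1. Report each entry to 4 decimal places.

π = [0.2427, 0.3059, 0.2043, 0.2472]

Balance equations π_j = Σ_i π_i·P[i][j]:
  π_0 = 2/5·π_0 + 1/10·π_1 + 1/5·π_2 + 3/10·π_3
  π_1 = 3/10·π_0 + 2/5·π_1 + 3/10·π_2 + 1/5·π_3
  π_2 = 1/5·π_0 + 1/5·π_1 + 1/10·π_2 + 3/10·π_3
  normalize: π_0 + π_1 + π_2 + π_3 = 1
Solving the linear system gives exactly π = [215/886, 271/886, 181/886, 219/886].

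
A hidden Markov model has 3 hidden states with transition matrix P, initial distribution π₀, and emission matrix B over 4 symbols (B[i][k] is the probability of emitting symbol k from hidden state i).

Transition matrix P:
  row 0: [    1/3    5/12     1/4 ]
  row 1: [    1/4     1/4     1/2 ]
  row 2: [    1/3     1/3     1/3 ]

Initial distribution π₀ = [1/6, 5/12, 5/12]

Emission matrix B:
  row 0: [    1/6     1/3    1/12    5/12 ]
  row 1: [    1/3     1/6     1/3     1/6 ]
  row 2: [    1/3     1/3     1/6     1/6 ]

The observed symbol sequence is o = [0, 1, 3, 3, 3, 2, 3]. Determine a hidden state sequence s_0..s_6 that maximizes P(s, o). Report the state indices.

t=0: δ = [2.778e-02, 1.389e-01, 1.389e-01]  (obs o_0=0)
t=1: δ = [1.543e-02, 7.716e-03, 2.315e-02]  ψ = [2, 2, 1]  (obs o_1=1)
t=2: δ = [3.215e-03, 1.286e-03, 1.286e-03]  ψ = [2, 2, 2]  (obs o_2=3)
t=3: δ = [4.465e-04, 2.233e-04, 1.340e-04]  ψ = [0, 0, 0]  (obs o_3=3)
t=4: δ = [6.202e-05, 3.101e-05, 1.861e-05]  ψ = [0, 0, 0]  (obs o_4=3)
t=5: δ = [1.723e-06, 8.614e-06, 2.584e-06]  ψ = [0, 0, 0]  (obs o_5=2)
t=6: δ = [8.973e-07, 3.589e-07, 7.178e-07]  ψ = [1, 1, 1]  (obs o_6=3)
backtrack: best end state = 0; path = [1, 2, 0, 0, 0, 1, 0]

path = [1, 2, 0, 0, 0, 1, 0]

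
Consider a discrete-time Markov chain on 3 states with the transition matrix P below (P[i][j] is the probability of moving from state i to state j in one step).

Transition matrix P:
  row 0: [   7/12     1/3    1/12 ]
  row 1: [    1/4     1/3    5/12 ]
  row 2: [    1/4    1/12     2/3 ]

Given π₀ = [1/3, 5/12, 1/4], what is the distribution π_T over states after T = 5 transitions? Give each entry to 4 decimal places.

t=0: π = [0.3333, 0.4167, 0.2500]
t=1: π = [0.3611, 0.2708, 0.3681]
t=2: π = [0.3704, 0.2413, 0.3883]
t=3: π = [0.3735, 0.2363, 0.3903]
t=4: π = [0.3745, 0.2358, 0.3898]
t=5: π = [0.3748, 0.2359, 0.3893]

π = [0.3748, 0.2359, 0.3893]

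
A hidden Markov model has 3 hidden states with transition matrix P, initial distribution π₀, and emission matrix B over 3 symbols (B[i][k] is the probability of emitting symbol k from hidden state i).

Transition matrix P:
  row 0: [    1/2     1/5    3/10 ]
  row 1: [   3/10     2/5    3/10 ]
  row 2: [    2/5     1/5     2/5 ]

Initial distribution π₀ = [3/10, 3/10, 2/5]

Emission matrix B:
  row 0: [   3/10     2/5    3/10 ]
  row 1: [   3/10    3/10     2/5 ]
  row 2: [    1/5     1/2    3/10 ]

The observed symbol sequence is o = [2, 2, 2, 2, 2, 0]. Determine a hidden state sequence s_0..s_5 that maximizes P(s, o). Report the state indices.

path = [1, 1, 1, 1, 1, 1]

t=0: δ = [9.000e-02, 1.200e-01, 1.200e-01]  (obs o_0=2)
t=1: δ = [1.440e-02, 1.920e-02, 1.440e-02]  ψ = [2, 1, 2]  (obs o_1=2)
t=2: δ = [2.160e-03, 3.072e-03, 1.728e-03]  ψ = [0, 1, 1]  (obs o_2=2)
t=3: δ = [3.240e-04, 4.915e-04, 2.765e-04]  ψ = [0, 1, 1]  (obs o_3=2)
t=4: δ = [4.860e-05, 7.864e-05, 4.424e-05]  ψ = [0, 1, 1]  (obs o_4=2)
t=5: δ = [7.290e-06, 9.437e-06, 4.719e-06]  ψ = [0, 1, 1]  (obs o_5=0)
backtrack: best end state = 1; path = [1, 1, 1, 1, 1, 1]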